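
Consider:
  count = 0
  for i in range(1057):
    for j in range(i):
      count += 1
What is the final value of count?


For each i, the inner loop runs i times:
  i=0: inner runs 0 times
  i=1: inner runs 1 time
  i=2: inner runs 2 times
  i=3: inner runs 3 times
  i=4: inner runs 4 times
  i=5: inner runs 5 times
  i=6: inner runs 6 times
  i=7: inner runs 7 times
  ...
Total = 0 + 1 + 2 + ... + 1056 = 1057*(1057-1)/2 = 558096


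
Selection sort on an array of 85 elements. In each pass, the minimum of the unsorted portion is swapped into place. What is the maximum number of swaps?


Selection sort performs one swap per pass:
  Pass 1: find min in positions 0 to 84, swap with position 0
  Pass 2: find min in positions 1 to 84, swap with position 1
  Pass 3: find min in positions 2 to 84, swap with position 2
  Pass 4: find min in positions 3 to 84, swap with position 3
  Pass 5: find min in positions 4 to 84, swap with position 4
  ... (79 more passes)
Total passes (and swaps) = n - 1 = 85 - 1 = 84


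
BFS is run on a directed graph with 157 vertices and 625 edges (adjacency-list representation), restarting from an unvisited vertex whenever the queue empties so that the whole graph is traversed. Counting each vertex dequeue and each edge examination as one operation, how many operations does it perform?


A full BFS traversal dequeues each vertex exactly once and examines each directed edge exactly once.
V = 157 (vertex processing cost)
E = 625 (edge examination cost)
Total operations proportional to V + E = 157 + 625 = 782


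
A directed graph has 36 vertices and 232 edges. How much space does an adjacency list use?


Adjacency list: one list head per vertex + one entry per edge
Vertex heads: 36
Edge entries: 232
Total = 36 + 232 = 268


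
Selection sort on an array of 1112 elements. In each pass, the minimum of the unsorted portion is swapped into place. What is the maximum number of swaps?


Selection sort performs one swap per pass:
  Pass 1: find min in positions 0 to 1111, swap with position 0
  Pass 2: find min in positions 1 to 1111, swap with position 1
  Pass 3: find min in positions 2 to 1111, swap with position 2
  Pass 4: find min in positions 3 to 1111, swap with position 3
  Pass 5: find min in positions 4 to 1111, swap with position 4
  ... (1106 more passes)
Total passes (and swaps) = n - 1 = 1112 - 1 = 1111


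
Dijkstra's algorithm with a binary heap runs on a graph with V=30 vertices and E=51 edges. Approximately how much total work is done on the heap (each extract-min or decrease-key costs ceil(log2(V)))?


Dijkstra with a binary heap: each vertex is extracted once, each edge may relax once.
Each heap operation costs O(log V).
V + E = 30 + 51 = 81
ceil(log2(30)) = 5 (since 2^4 = 16 < 30 <= 32 = 2^5)
Total heap work = (V+E) * ceil(log2(V)) = 81 * 5 = 405


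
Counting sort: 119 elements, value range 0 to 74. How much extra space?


n = 119 (output array)
k = 75 (count array for 75 distinct values)
Extra space = 119 + 75 = 194


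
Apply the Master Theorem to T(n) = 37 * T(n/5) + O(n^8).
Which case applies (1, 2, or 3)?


The Master Theorem: T(n) = a*T(n/b) + O(n^c)
  a = 37, b = 5, c = 8
log_b(a) = log_5(37) ~ 2.244
Compare b^c with a: 5^8 = 390625 > 37, so c > log_b(a).
Since c > log_b(a), Case 3 applies.
T(n) = O(n^8)
Master Theorem case = 3


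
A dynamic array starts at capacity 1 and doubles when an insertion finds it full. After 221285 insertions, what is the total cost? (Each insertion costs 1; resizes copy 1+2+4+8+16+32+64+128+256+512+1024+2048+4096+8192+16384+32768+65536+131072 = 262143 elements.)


Insertion cost: 221285 (one per element)
Resizes occur just before inserting elements 2, 3, 5, 9, ...
Elements copied at each resize: 1 + 2 + 4 + 8 + 16 + 32 + 64 + 128 + 256 + 512 + 1024 + 2048 + 4096 + 8192 + 16384 + 32768 + 65536 + 131072
Sum of copies = 262143 (geometric series: 2^k - 1)
Total = 221285 + 262143 = 483428


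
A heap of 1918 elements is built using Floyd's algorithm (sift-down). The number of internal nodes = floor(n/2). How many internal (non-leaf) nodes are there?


Leaf nodes occupy roughly half the array.
Sift-down is called for each internal node, starting from the last one.
Internal nodes = floor(n/2) = floor(1918/2) = 959


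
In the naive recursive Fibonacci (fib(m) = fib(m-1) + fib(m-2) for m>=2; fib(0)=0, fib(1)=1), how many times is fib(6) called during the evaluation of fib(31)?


Let N(m) = number of times fib(m) is called while evaluating fib(31).
N(31) = 1 (the initial call).
N(30) = 1 (only fib(31) calls it).
For 1 <= m <= 29: fib(m) is called by fib(m+1) and fib(m+2), so
  N(m) = N(m+1) + N(m+2).
fib(0) is called only by fib(2), so N(0) = N(2).
Walk down from m=31:
  N(31)=1, N(30)=1, N(29)=2, N(28)=3, N(27)=5, N(26)=8, N(25)=13, N(24)=21, N(23)=34, N(22)=55, N(21)=89, N(20)=144, N(19)=233, N(18)=377, N(17)=610, N(16)=987, N(15)=1597, N(14)=2584, N(13)=4181, N(12)=6765, N(11)=10946, N(10)=17711, N(9)=28657, N(8)=46368, N(7)=75025, N(6)=121393
N(6) = 121393


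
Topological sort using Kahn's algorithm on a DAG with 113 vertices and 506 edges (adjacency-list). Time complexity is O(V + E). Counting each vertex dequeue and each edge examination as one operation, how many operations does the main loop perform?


Kahn's algorithm:
  1. Compute in-degrees: O(V + E)
  2. Process queue: each vertex dequeued once (O(V))
     each edge examined once (O(E))
Total = V + E = 113 + 506 = 619


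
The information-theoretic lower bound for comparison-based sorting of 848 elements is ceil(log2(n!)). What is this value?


A binary decision tree of height h has at most 2^h leaves and needs at least n! of them, so h >= ceil(log2(n!)).
848! is far too large to multiply out, so use Stirling's series:
  ln(n!) ~ n ln n - n + (1/2) ln(2 pi n) + 1/(12n)  (error below 1/(360 n^3), negligible here)
  ln(848) = 6.7428806
  n ln n = 848 * 6.7428806 = 5717.9627
  (1/2) ln(2 pi * 848) = (1/2) ln(5328.1411) = 4.2904
  1/(12*848) = 0.0001
  ln(848!) ~ 5717.9627 - 848 + 4.2904 + 0.0001 = 4874.2532
Convert to base 2: log2(848!) = 4874.2532 / ln 2 = 4874.2532 / 0.69314718 = 7032.0609
ceil(7032.0609) = 7033


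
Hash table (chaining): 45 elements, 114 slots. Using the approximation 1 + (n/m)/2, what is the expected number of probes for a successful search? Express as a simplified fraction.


Computing expected probes:
alpha = 45/114
= 1 + alpha/2
= 1 + 45/(2*114)
= (2*114 + 45) / (2*114)
= 273/228 = 91/76


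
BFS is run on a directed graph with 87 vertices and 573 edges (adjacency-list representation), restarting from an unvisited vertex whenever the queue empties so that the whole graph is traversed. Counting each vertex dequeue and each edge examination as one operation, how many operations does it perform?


A full BFS traversal dequeues each vertex exactly once and examines each directed edge exactly once.
V = 87 (vertex processing cost)
E = 573 (edge examination cost)
Total operations proportional to V + E = 87 + 573 = 660


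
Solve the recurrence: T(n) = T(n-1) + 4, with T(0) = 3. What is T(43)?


Unrolling the recurrence:
T(43) = T(42) + 4
       = T(41) + 4 + 4
       = T(40) + 4*3
       ...
       = T(0) + 4*43
       = 3 + 172 = 175


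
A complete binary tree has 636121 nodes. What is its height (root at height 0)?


In a complete binary tree, level k holds nodes 2^k .. 2^(k+1)-1 (1-indexed).
Height = floor(log2(n)) = floor(log2(636121)) = 19
Check: 2^19 = 524288 <= 636121 < 1048576 = 2^20


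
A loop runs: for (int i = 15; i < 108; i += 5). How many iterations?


Loop starts at i = 15, increments by 5, stops when i >= 108.
Number of iterations = ceil((108 - 15) / 5)
= ceil(93 / 5)
= 19


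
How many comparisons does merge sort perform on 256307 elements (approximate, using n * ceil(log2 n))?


Recursion depth: ceil(log2(256307)) = 18
Each recursion level merges n = 256307 elements
Total = 256307 * 18 = 4613526


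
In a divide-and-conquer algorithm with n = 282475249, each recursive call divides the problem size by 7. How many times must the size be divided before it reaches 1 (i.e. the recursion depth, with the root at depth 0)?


Number of divisions = log_7(282475249)
Sizes: 282475249 -> 40353607 -> 5764801 -> 823543 -> 117649 -> 16807 -> 2401 -> 343 -> 49 -> 7 -> 1 (10 divisions)
Recursion depth = 10


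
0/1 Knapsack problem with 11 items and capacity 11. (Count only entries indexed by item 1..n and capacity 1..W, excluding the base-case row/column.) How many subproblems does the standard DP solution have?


The DP table is indexed by (item, capacity).
Rows: 11 items
Columns: 11 capacity values (1 to W)
Total subproblems = 11 * 11 = 121


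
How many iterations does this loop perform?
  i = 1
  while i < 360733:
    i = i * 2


The loop variable doubles each iteration:
i = 1 -> 2 -> 4 -> 8 -> 16 -> 32 -> 64 -> 128 -> 256 -> 512 -> 1024 -> 2048 -> 4096 -> 8192 -> 16384 -> 32768 -> 65536 -> 131072 -> 262144 -> 524288 (stop, 524288 >= 360733)
Number of doublings = ceil(log2(360733)) = 19


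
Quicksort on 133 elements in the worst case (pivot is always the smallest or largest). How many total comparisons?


In the worst case, each partition step picks the worst pivot:
  Partition 1: 132 comparisons (n-1 elements to compare)
  Partition 2: 131 comparisons
  Partition 3: 130 comparisons
  Partition 4: 129 comparisons
  Partition 5: 128 comparisons
  ...
  Last partition: 0 comparisons
Total = (n-1) + (n-2) + ... + 1 + 0 = n*(n-1)/2
= 133*132/2 = 8778


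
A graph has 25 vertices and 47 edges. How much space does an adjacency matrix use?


Adjacency matrix: V x V grid of entries
Space = V^2 = 25^2 = 25 * 25 = 625


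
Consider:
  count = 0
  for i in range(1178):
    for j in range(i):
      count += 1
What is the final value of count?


For each i, the inner loop runs i times:
  i=0: inner runs 0 times
  i=1: inner runs 1 time
  i=2: inner runs 2 times
  i=3: inner runs 3 times
  i=4: inner runs 4 times
  i=5: inner runs 5 times
  i=6: inner runs 6 times
  i=7: inner runs 7 times
  ...
Total = 0 + 1 + 2 + ... + 1177 = 1178*(1178-1)/2 = 693253


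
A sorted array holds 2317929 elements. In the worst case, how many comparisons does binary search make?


Halving sequence: 2317929 -> 1158964 -> 579482 -> 289741 -> 144870 -> 72435 -> 36217 -> 18108 -> 9054 -> 4527 -> 2263 -> 1131 -> 565 -> 282 -> 141 -> 70 -> 35 -> 17 -> 8 -> 4 -> 2 -> 1
Number of halvings = 21
Max comparisons = 21 + 1 = 22


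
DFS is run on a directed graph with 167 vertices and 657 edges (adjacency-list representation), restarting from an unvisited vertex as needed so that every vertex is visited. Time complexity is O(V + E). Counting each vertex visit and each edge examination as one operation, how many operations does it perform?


A full DFS traversal processes each vertex exactly once (push/pop on stack).
Each directed edge is examined once.
V = 167, E = 657
V + E = 824


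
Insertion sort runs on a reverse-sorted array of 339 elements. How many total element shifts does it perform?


Sum of shifts = 1 + 2 + 3 + ... + 338
= 339 * 338 / 2
= 114582 / 2
= 57291


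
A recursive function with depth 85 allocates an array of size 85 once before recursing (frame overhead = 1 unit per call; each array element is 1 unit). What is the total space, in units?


Array allocation: 85 units (allocated once)
Stack frames: 85 deep * 1 per frame = 85 units
Total = 85 + 85 = 170


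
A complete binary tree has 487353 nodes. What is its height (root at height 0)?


In a complete binary tree, level k holds nodes 2^k .. 2^(k+1)-1 (1-indexed).
Height = floor(log2(n)) = floor(log2(487353)) = 18
Check: 2^18 = 262144 <= 487353 < 524288 = 2^19


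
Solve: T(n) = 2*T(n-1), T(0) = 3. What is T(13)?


Unrolling:
T(13) = 2*T(12) = 2^2*T(11) = ... = 2^13*T(0)
= 2^13 * 3
= 8192 * 3 = 24576


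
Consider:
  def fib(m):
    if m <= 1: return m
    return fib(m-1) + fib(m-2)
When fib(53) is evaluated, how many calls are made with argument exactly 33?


Let N(m) = number of times fib(m) is called while evaluating fib(53).
N(53) = 1 (the initial call).
N(52) = 1 (only fib(53) calls it).
For 1 <= m <= 51: fib(m) is called by fib(m+1) and fib(m+2), so
  N(m) = N(m+1) + N(m+2).
fib(0) is called only by fib(2), so N(0) = N(2).
Walk down from m=53:
  N(53)=1, N(52)=1, N(51)=2, N(50)=3, N(49)=5, N(48)=8, N(47)=13, N(46)=21, N(45)=34, N(44)=55, N(43)=89, N(42)=144, N(41)=233, N(40)=377, N(39)=610, N(38)=987, N(37)=1597, N(36)=2584, N(35)=4181, N(34)=6765, N(33)=10946
N(33) = 10946


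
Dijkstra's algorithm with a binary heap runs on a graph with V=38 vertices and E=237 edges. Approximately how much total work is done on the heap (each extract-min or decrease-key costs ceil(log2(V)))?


Dijkstra with a binary heap: each vertex is extracted once, each edge may relax once.
Each heap operation costs O(log V).
V + E = 38 + 237 = 275
ceil(log2(38)) = 6 (since 2^5 = 32 < 38 <= 64 = 2^6)
Total heap work = (V+E) * ceil(log2(V)) = 275 * 6 = 1650


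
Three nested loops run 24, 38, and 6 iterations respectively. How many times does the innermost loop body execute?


Loop 1 (outermost): 24 iterations
Loop 2 (middle): 38 iterations per outer
Loop 3 (innermost): 6 iterations per middle
Total = 24 * 38 * 6 = 5472


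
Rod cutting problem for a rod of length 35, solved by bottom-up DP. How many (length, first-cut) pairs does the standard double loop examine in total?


For each subproblem length i = 1..35, the inner loop considers i possible first cuts.
Total = 1 + 2 + ... + 35
= 35*(35+1)/2
= 35*36/2 = 630


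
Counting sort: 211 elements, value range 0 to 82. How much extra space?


n = 211 (output array)
k = 83 (count array for 83 distinct values)
Extra space = 211 + 83 = 294


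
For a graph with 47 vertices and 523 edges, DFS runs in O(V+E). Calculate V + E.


A full DFS traversal visits each vertex once and examines each edge once.
V = 47
E = 523
Sum = 47 + 523 = 570


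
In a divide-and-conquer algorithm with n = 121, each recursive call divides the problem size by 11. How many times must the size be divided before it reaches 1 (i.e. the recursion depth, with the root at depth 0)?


Number of divisions = log_11(121)
Sizes: 121 -> 11 -> 1 (2 divisions)
Recursion depth = 2


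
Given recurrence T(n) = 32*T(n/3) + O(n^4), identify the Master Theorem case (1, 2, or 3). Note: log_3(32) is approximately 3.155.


Master Theorem parameters: a=32, b=3, c=4
log_b(a) = 3.155
Compare b^c with a: 3^4 = 81 > 32, so c > log_b(a).
Comparing c=4 vs log_b(a)=3.155:
4 > 3.155 => Case 3
Result: T(n) = O(n^4)
Master Theorem case = 3


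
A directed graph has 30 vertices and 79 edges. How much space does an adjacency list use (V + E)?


Adjacency list: one list head per vertex + one entry per edge
Vertex heads: 30
Edge entries: 79
Total = 30 + 79 = 109


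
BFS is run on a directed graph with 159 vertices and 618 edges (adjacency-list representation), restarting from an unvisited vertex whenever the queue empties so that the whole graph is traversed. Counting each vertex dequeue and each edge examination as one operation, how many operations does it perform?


A full BFS traversal dequeues each vertex exactly once and examines each directed edge exactly once.
V = 159 (vertex processing cost)
E = 618 (edge examination cost)
Total operations proportional to V + E = 159 + 618 = 777


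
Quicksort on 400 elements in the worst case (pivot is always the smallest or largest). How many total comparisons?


In the worst case, each partition step picks the worst pivot:
  Partition 1: 399 comparisons (n-1 elements to compare)
  Partition 2: 398 comparisons
  Partition 3: 397 comparisons
  Partition 4: 396 comparisons
  Partition 5: 395 comparisons
  ...
  Last partition: 0 comparisons
Total = (n-1) + (n-2) + ... + 1 + 0 = n*(n-1)/2
= 400*399/2 = 79800


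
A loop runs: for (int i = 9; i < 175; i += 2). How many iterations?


Loop starts at i = 9, increments by 2, stops when i >= 175.
Number of iterations = ceil((175 - 9) / 2)
= ceil(166 / 2)
= 83


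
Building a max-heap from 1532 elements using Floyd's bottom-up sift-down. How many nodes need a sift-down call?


In a heap of 1532 elements (0-indexed array):
  Last element index: 1531
  Parent of last element: floor((1531 - 1) / 2) = 765
  Internal nodes: indices 0 to 765
  Count = floor(1532/2) = 766


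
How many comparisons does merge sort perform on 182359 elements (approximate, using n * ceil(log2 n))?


Recursion depth: ceil(log2(182359)) = 18
Each recursion level merges n = 182359 elements
Total = 182359 * 18 = 3282462


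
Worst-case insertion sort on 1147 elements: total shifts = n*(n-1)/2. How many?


Sum of shifts = 1 + 2 + 3 + ... + 1146
= 1147 * 1146 / 2
= 1314462 / 2
= 657231


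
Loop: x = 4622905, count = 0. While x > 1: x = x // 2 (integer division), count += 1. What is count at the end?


The variable x halves each step:
x = 4622905 -> 2311452 -> 1155726 -> 577863 -> 288931 -> 144465 -> 72232 -> 36116 -> 18058 -> 9029 -> 4514 -> 2257 -> 1128 -> 564 -> 282 -> 141 -> 70 -> 35 -> 17 -> 8 -> 4 -> 2 -> 1
Number of halvings = floor(log2(4622905)) = 22


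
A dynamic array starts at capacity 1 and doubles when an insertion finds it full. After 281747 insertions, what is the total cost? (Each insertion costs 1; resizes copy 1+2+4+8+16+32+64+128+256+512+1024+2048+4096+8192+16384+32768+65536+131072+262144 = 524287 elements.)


Insertion cost: 281747 (one per element)
Resizes occur just before inserting elements 2, 3, 5, 9, ...
Elements copied at each resize: 1 + 2 + 4 + 8 + 16 + 32 + 64 + 128 + 256 + 512 + 1024 + 2048 + 4096 + 8192 + 16384 + 32768 + 65536 + 131072 + 262144
Sum of copies = 524287 (geometric series: 2^k - 1)
Total = 281747 + 524287 = 806034


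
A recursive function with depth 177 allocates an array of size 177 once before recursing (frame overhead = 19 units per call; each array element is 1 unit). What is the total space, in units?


Array allocation: 177 units (allocated once)
Stack frames: 177 deep * 19 per frame = 3363 units
Total = 177 + 3363 = 3540


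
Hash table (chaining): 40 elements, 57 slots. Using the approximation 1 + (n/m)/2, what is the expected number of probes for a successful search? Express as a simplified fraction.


Computing expected probes:
alpha = 40/57
= 1 + alpha/2
= 1 + 40/(2*57)
= (2*57 + 40) / (2*57)
= 154/114 = 77/57


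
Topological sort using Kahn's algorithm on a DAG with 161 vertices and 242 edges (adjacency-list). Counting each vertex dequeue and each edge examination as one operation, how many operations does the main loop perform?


Kahn's algorithm:
  1. Compute in-degrees: O(V + E)
  2. Process queue: each vertex dequeued once (O(V))
     each edge examined once (O(E))
Total = V + E = 161 + 242 = 403


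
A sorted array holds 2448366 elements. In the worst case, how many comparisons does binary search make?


Halving sequence: 2448366 -> 1224183 -> 612091 -> 306045 -> 153022 -> 76511 -> 38255 -> 19127 -> 9563 -> 4781 -> 2390 -> 1195 -> 597 -> 298 -> 149 -> 74 -> 37 -> 18 -> 9 -> 4 -> 2 -> 1
Number of halvings = 21
Max comparisons = 21 + 1 = 22


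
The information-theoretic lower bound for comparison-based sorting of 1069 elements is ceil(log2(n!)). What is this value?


A binary decision tree of height h has at most 2^h leaves and needs at least n! of them, so h >= ceil(log2(n!)).
1069! is far too large to multiply out, so use Stirling's series:
  ln(n!) ~ n ln n - n + (1/2) ln(2 pi n) + 1/(12n)  (error below 1/(360 n^3), negligible here)
  ln(1069) = 6.9744789
  n ln n = 1069 * 6.9744789 = 7455.7179
  (1/2) ln(2 pi * 1069) = (1/2) ln(6716.7251) = 4.4062
  1/(12*1069) = 0.0001
  ln(1069!) ~ 7455.7179 - 1069 + 4.4062 + 0.0001 = 6391.1242
Convert to base 2: log2(1069!) = 6391.1242 / ln 2 = 6391.1242 / 0.69314718 = 9220.4432
ceil(9220.4432) = 9221


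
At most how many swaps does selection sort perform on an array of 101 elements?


Each of the 100 passes places one element in its final position.
Pass 1: swap minimum into position 0
Pass 2: swap minimum of remaining into position 1
...
Pass 100: last two elements, one swap
Maximum swaps = 101 - 1 = 100


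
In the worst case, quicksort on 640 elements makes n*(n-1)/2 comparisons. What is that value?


Sum of comparisons per partition:
639 + 638 + ... + 1 + 0
= 640 * (640 - 1) / 2
= 640 * 639 / 2
= 204480


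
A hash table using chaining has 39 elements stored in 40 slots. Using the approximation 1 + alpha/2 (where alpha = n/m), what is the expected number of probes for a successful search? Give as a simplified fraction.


Load factor alpha = n/m = 39/40
Expected probes = 1 + alpha/2 = 1 + 39/(2*40)
= 1 + 39/80
= 80/80 + 39/80
= 119/80


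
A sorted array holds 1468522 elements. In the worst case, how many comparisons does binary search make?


Halving sequence: 1468522 -> 734261 -> 367130 -> 183565 -> 91782 -> 45891 -> 22945 -> 11472 -> 5736 -> 2868 -> 1434 -> 717 -> 358 -> 179 -> 89 -> 44 -> 22 -> 11 -> 5 -> 2 -> 1
Number of halvings = 20
Max comparisons = 20 + 1 = 21


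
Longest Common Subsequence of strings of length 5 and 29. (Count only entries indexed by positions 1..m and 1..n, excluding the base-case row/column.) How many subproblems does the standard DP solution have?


DP table indexed by positions in both strings.
First string: 5 positions
Second string: 29 positions
Total = 5 * 29 = 145


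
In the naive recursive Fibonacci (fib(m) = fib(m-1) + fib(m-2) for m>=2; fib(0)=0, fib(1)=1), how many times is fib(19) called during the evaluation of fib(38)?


Let N(m) = number of times fib(m) is called while evaluating fib(38).
N(38) = 1 (the initial call).
N(37) = 1 (only fib(38) calls it).
For 1 <= m <= 36: fib(m) is called by fib(m+1) and fib(m+2), so
  N(m) = N(m+1) + N(m+2).
fib(0) is called only by fib(2), so N(0) = N(2).
Walk down from m=38:
  N(38)=1, N(37)=1, N(36)=2, N(35)=3, N(34)=5, N(33)=8, N(32)=13, N(31)=21, N(30)=34, N(29)=55, N(28)=89, N(27)=144, N(26)=233, N(25)=377, N(24)=610, N(23)=987, N(22)=1597, N(21)=2584, N(20)=4181, N(19)=6765
N(19) = 6765


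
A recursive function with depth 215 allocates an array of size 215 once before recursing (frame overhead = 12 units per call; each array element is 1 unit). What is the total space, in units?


Array allocation: 215 units (allocated once)
Stack frames: 215 deep * 12 per frame = 2580 units
Total = 215 + 2580 = 2795


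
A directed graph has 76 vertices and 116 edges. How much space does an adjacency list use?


Adjacency list: one list head per vertex + one entry per edge
Vertex heads: 76
Edge entries: 116
Total = 76 + 116 = 192


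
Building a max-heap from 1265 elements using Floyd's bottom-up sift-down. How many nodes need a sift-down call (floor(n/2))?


In a heap of 1265 elements (0-indexed array):
  Last element index: 1264
  Parent of last element: floor((1264 - 1) / 2) = 631
  Internal nodes: indices 0 to 631
  Count = floor(1265/2) = 632


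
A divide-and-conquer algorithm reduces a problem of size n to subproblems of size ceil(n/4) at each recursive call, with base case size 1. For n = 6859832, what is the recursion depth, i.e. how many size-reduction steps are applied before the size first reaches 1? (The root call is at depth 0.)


Each step divides the size by 4 (rounding up); after k steps the size is ceil(n/4^k), which equals 1 exactly when 4^k >= n.
So the depth is the smallest k with 4^k >= 6859832, i.e. ceil(log_4(6859832)).
4^11 = 4194304 < 6859832 <= 16777216 = 4^12
Recursion depth = 12


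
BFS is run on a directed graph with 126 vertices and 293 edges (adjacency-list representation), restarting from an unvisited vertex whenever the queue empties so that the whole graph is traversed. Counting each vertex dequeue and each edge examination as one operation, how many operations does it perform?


A full BFS traversal dequeues each vertex exactly once and examines each directed edge exactly once.
V = 126 (vertex processing cost)
E = 293 (edge examination cost)
Total operations proportional to V + E = 126 + 293 = 419


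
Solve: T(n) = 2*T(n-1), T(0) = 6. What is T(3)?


Unrolling:
T(3) = 2*T(2) = 2^2*T(1) = ... = 2^3*T(0)
= 2^3 * 6
= 8 * 6 = 48


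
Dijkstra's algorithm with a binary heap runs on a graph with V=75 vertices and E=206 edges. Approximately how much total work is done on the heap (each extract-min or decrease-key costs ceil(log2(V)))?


Dijkstra with a binary heap: each vertex is extracted once, each edge may relax once.
Each heap operation costs O(log V).
V + E = 75 + 206 = 281
ceil(log2(75)) = 7 (since 2^6 = 64 < 75 <= 128 = 2^7)
Total heap work = (V+E) * ceil(log2(V)) = 281 * 7 = 1967


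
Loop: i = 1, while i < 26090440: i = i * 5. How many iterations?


i multiplies by 5 each step:
i = 1 -> 5 -> 25 -> 125 -> 625 -> 3125 -> 15625 -> 78125 -> 390625 -> 1953125 -> 9765625 -> 48828125 (stop)
Iterations = ceil(log_5(26090440)) = 11


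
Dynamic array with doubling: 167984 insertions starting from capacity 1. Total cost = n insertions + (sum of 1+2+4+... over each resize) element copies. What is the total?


n = 167984
Insertion costs: 167984
Resizes copy 1, 2, 4, ... up to the largest power of 2 that is <= n-1 = 167983, i.e. 131072.
Copy costs = 1 + 2 + 4 + 8 + 16 + 32 + 64 + 128 + 256 + 512 + 1024 + 2048 + 4096 + 8192 + 16384 + 32768 + 65536 + 131072 = 262143
Total = 167984 + 262143 = 430127


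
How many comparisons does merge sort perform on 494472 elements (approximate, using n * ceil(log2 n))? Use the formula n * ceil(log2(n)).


Recursion depth: ceil(log2(494472)) = 19
Each recursion level merges n = 494472 elements
Total = 494472 * 19 = 9394968


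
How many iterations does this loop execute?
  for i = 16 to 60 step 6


The loop variable i takes values starting at 16 and increments by 6 each iteration.
Sequence: i = 16, 22, 28, 34, 40, 46, 52, 58
The upper bound 60 is inclusive, so the count is floor((last - first) / step) + 1:
floor((60 - 16) / 6) + 1 = floor(44/6) + 1 = 7 + 1 = 8


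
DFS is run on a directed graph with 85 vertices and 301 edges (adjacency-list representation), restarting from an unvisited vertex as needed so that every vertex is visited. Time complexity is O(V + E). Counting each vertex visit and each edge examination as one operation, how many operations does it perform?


A full DFS traversal processes each vertex exactly once (push/pop on stack).
Each directed edge is examined once.
V = 85, E = 301
V + E = 386


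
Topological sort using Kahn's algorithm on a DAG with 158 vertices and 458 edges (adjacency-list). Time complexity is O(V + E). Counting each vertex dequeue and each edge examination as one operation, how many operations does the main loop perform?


Kahn's algorithm:
  1. Compute in-degrees: O(V + E)
  2. Process queue: each vertex dequeued once (O(V))
     each edge examined once (O(E))
Total = V + E = 158 + 458 = 616


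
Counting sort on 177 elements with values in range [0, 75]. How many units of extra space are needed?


Output array size: 177 (to store sorted result)
Count array size: 76 (one slot per possible value, range 0 to 75)
Total extra space = 177 + 76 = 253


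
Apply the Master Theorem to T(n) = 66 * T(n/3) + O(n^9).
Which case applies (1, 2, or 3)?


The Master Theorem: T(n) = a*T(n/b) + O(n^c)
  a = 66, b = 3, c = 9
log_b(a) = log_3(66) ~ 3.814
Compare b^c with a: 3^9 = 19683 > 66, so c > log_b(a).
Since c > log_b(a), Case 3 applies.
T(n) = O(n^9)
Master Theorem case = 3


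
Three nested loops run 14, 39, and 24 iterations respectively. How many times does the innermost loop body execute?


Loop 1 (outermost): 14 iterations
Loop 2 (middle): 39 iterations per outer
Loop 3 (innermost): 24 iterations per middle
Total = 14 * 39 * 24 = 13104


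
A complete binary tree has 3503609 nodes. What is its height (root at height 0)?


In a complete binary tree, level k holds nodes 2^k .. 2^(k+1)-1 (1-indexed).
Height = floor(log2(n)) = floor(log2(3503609)) = 21
Check: 2^21 = 2097152 <= 3503609 < 4194304 = 2^22


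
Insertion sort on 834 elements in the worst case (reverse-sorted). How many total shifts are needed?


In the worst case (reverse-sorted), each element shifts past all previous:
  Element 1: 1 shifts
  Element 2: 2 shifts
  Element 3: 3 shifts
  Element 4: 4 shifts
  Element 5: 5 shifts
  ...
  Element 833: 833 shifts
Total = 1 + 2 + ... + 833
= 834*(834-1)/2 = 347361


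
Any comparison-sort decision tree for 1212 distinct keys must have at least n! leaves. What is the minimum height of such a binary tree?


A binary decision tree of height h has at most 2^h leaves and needs at least n! of them, so h >= ceil(log2(n!)).
1212! is far too large to multiply out, so use Stirling's series:
  ln(n!) ~ n ln n - n + (1/2) ln(2 pi n) + 1/(12n)  (error below 1/(360 n^3), negligible here)
  ln(1212) = 7.1000272
  n ln n = 1212 * 7.1000272 = 8605.2330
  (1/2) ln(2 pi * 1212) = (1/2) ln(7615.2206) = 4.4690
  1/(12*1212) = 0.0001
  ln(1212!) ~ 8605.2330 - 1212 + 4.4690 + 0.0001 = 7397.7021
Convert to base 2: log2(1212!) = 7397.7021 / ln 2 = 7397.7021 / 0.69314718 = 10672.6281
ceil(10672.6281) = 10673


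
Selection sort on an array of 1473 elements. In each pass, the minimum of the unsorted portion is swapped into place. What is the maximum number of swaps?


Selection sort performs one swap per pass:
  Pass 1: find min in positions 0 to 1472, swap with position 0
  Pass 2: find min in positions 1 to 1472, swap with position 1
  Pass 3: find min in positions 2 to 1472, swap with position 2
  Pass 4: find min in positions 3 to 1472, swap with position 3
  Pass 5: find min in positions 4 to 1472, swap with position 4
  ... (1467 more passes)
Total passes (and swaps) = n - 1 = 1473 - 1 = 1472


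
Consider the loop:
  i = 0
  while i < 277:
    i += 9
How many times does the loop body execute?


Starting at i = 0, each iteration adds 9.
Iterations until i >= 277:
  Iteration 1: i = 0 -> i = 9
  Iteration 2: i = 9 -> i = 18
  Iteration 3: i = 18 -> i = 27
  Iteration 4: i = 27 -> i = 36
  Iteration 5: i = 36 -> i = 45
  Iteration 6: i = 45 -> i = 54
  Iteration 7: i = 54 -> i = 63
  Iteration 8: i = 63 -> i = 72
  ... continuing ...
Total iterations = ceil(277/9) = 31


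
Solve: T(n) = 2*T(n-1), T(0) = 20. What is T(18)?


Unrolling:
T(18) = 2*T(17) = 2^2*T(16) = ... = 2^18*T(0)
= 2^18 * 20
= 262144 * 20 = 5242880


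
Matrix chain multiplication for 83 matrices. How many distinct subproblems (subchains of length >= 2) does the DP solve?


Subproblems are indexed by (i, j) where i < j.
Number of such pairs = n*(n-1)/2
= 83 * 82 / 2
= 3403


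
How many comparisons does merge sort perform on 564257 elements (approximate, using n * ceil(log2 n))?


Recursion depth: ceil(log2(564257)) = 20
Each recursion level merges n = 564257 elements
Total = 564257 * 20 = 11285140


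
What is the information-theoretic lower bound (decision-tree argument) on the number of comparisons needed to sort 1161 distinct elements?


A binary decision tree of height h has at most 2^h leaves and needs at least n! of them, so h >= ceil(log2(n!)).
1161! is far too large to multiply out, so use Stirling's series:
  ln(n!) ~ n ln n - n + (1/2) ln(2 pi n) + 1/(12n)  (error below 1/(360 n^3), negligible here)
  ln(1161) = 7.0570370
  n ln n = 1161 * 7.0570370 = 8193.2200
  (1/2) ln(2 pi * 1161) = (1/2) ln(7294.7781) = 4.4475
  1/(12*1161) = 0.0001
  ln(1161!) ~ 8193.2200 - 1161 + 4.4475 + 0.0001 = 7036.6676
Convert to base 2: log2(1161!) = 7036.6676 / ln 2 = 7036.6676 / 0.69314718 = 10151.7655
ceil(10151.7655) = 10152


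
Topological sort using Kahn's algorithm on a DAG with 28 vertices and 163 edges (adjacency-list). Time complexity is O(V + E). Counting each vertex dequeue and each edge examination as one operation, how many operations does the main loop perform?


Kahn's algorithm:
  1. Compute in-degrees: O(V + E)
  2. Process queue: each vertex dequeued once (O(V))
     each edge examined once (O(E))
Total = V + E = 28 + 163 = 191


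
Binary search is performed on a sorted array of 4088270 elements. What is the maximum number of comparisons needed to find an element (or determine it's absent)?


Binary search halves the search space each comparison:
  Step 1: search space = 4088270 -> 2044135
  Step 2: search space = 2044135 -> 1022067
  Step 3: search space = 1022067 -> 511033
  Step 4: search space = 511033 -> 255516
  Step 5: search space = 255516 -> 127758
  Step 6: search space = 127758 -> 63879
  Step 7: search space = 63879 -> 31939
  Step 8: search space = 31939 -> 15969
  Step 9: search space = 15969 -> 7984
  Step 10: search space = 7984 -> 3992
  Step 11: search space = 3992 -> 1996
  Step 12: search space = 1996 -> 998
  Step 13: search space = 998 -> 499
  Step 14: search space = 499 -> 249
  Step 15: search space = 249 -> 124
  Step 16: search space = 124 -> 62
  Step 17: search space = 62 -> 31
  Step 18: search space = 31 -> 15
  Step 19: search space = 15 -> 7
  Step 20: search space = 7 -> 3
  Step 21: search space = 3 -> 1
  Step 22: search space = 1 (final check)
Maximum comparisons = floor(log2(4088270)) + 1 = 21 + 1 = 22


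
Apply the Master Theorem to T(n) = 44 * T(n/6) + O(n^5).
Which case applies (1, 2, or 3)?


The Master Theorem: T(n) = a*T(n/b) + O(n^c)
  a = 44, b = 6, c = 5
log_b(a) = log_6(44) ~ 2.112
Compare b^c with a: 6^5 = 7776 > 44, so c > log_b(a).
Since c > log_b(a), Case 3 applies.
T(n) = O(n^5)
Master Theorem case = 3


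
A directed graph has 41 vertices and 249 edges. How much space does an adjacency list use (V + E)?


Adjacency list: one list head per vertex + one entry per edge
Vertex heads: 41
Edge entries: 249
Total = 41 + 249 = 290


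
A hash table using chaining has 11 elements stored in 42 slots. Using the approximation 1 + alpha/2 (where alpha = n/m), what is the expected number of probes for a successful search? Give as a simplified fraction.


Load factor alpha = n/m = 11/42
Expected probes = 1 + alpha/2 = 1 + 11/(2*42)
= 1 + 11/84
= 84/84 + 11/84
= 95/84


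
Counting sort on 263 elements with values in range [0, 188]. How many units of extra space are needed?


Output array size: 263 (to store sorted result)
Count array size: 189 (one slot per possible value, range 0 to 188)
Total extra space = 263 + 189 = 452


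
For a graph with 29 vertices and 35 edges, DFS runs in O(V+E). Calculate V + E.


A full DFS traversal visits each vertex once and examines each edge once.
V = 29
E = 35
Sum = 29 + 35 = 64


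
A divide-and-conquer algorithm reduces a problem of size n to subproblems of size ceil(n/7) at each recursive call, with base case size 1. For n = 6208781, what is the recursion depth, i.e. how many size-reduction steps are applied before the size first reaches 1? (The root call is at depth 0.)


Each step divides the size by 7 (rounding up); after k steps the size is ceil(n/7^k), which equals 1 exactly when 7^k >= n.
So the depth is the smallest k with 7^k >= 6208781, i.e. ceil(log_7(6208781)).
7^8 = 5764801 < 6208781 <= 40353607 = 7^9
Recursion depth = 9


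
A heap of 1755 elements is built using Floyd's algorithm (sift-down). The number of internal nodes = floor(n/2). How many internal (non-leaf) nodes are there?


Leaf nodes occupy roughly half the array.
Sift-down is called for each internal node, starting from the last one.
Internal nodes = floor(n/2) = floor(1755/2) = 877


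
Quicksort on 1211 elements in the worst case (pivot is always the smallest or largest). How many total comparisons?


In the worst case, each partition step picks the worst pivot:
  Partition 1: 1210 comparisons (n-1 elements to compare)
  Partition 2: 1209 comparisons
  Partition 3: 1208 comparisons
  Partition 4: 1207 comparisons
  Partition 5: 1206 comparisons
  ...
  Last partition: 0 comparisons
Total = (n-1) + (n-2) + ... + 1 + 0 = n*(n-1)/2
= 1211*1210/2 = 732655


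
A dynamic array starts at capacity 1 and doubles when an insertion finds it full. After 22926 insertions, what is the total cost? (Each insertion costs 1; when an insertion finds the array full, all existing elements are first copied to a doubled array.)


Insertion cost: 22926 (one per element)
Resizes occur just before inserting elements 2, 3, 5, 9, ...
Elements copied at each resize: 1 + 2 + 4 + 8 + 16 + 32 + 64 + 128 + 256 + 512 + 1024 + 2048 + 4096 + 8192 + 16384
Sum of copies = 32767 (geometric series: 2^k - 1)
Total = 22926 + 32767 = 55693


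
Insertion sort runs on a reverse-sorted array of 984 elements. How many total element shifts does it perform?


Sum of shifts = 1 + 2 + 3 + ... + 983
= 984 * 983 / 2
= 967272 / 2
= 483636


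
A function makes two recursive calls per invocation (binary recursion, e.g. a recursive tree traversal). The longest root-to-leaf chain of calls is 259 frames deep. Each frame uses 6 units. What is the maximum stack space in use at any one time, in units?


Binary recursion: the two calls run one after the other, so only one root-to-leaf chain of frames is on the stack at a time.
Maximum depth (longest chain) = 259 frames
Each frame = 6 units
Max stack space = 259 * 6 = 1554


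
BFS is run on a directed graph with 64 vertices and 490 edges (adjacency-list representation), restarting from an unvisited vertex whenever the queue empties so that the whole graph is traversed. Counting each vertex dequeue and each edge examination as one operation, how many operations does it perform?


A full BFS traversal dequeues each vertex exactly once and examines each directed edge exactly once.
V = 64 (vertex processing cost)
E = 490 (edge examination cost)
Total operations proportional to V + E = 64 + 490 = 554


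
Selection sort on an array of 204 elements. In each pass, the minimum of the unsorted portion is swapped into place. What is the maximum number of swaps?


Selection sort performs one swap per pass:
  Pass 1: find min in positions 0 to 203, swap with position 0
  Pass 2: find min in positions 1 to 203, swap with position 1
  Pass 3: find min in positions 2 to 203, swap with position 2
  Pass 4: find min in positions 3 to 203, swap with position 3
  Pass 5: find min in positions 4 to 203, swap with position 4
  ... (198 more passes)
Total passes (and swaps) = n - 1 = 204 - 1 = 203


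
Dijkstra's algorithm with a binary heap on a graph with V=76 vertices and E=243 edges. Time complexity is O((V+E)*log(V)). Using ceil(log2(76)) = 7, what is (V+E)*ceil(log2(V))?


Dijkstra with a binary heap: each vertex is extracted once, each edge may relax once.
Each heap operation costs O(log V).
V + E = 76 + 243 = 319
ceil(log2(76)) = 7 (since 2^6 = 64 < 76 <= 128 = 2^7)
Total heap work = (V+E) * ceil(log2(V)) = 319 * 7 = 2233


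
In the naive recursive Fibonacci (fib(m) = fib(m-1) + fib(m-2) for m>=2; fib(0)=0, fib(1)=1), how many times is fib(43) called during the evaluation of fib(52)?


Let N(m) = number of times fib(m) is called while evaluating fib(52).
N(52) = 1 (the initial call).
N(51) = 1 (only fib(52) calls it).
For 1 <= m <= 50: fib(m) is called by fib(m+1) and fib(m+2), so
  N(m) = N(m+1) + N(m+2).
fib(0) is called only by fib(2), so N(0) = N(2).
Walk down from m=52:
  N(52)=1, N(51)=1, N(50)=2, N(49)=3, N(48)=5, N(47)=8, N(46)=13, N(45)=21, N(44)=34, N(43)=55
N(43) = 55


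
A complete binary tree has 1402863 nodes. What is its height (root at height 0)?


In a complete binary tree, level k holds nodes 2^k .. 2^(k+1)-1 (1-indexed).
Height = floor(log2(n)) = floor(log2(1402863)) = 20
Check: 2^20 = 1048576 <= 1402863 < 2097152 = 2^21


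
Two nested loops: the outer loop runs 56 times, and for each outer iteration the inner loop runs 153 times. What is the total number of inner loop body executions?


Outer loop: 56 iterations
Inner loop: 153 iterations per outer iteration
Total = 56 * 153 = 8568


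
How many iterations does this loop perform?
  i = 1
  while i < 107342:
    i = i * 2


The loop variable doubles each iteration:
i = 1 -> 2 -> 4 -> 8 -> 16 -> 32 -> 64 -> 128 -> 256 -> 512 -> 1024 -> 2048 -> 4096 -> 8192 -> 16384 -> 32768 -> 65536 -> 131072 (stop, 131072 >= 107342)
Number of doublings = ceil(log2(107342)) = 17
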